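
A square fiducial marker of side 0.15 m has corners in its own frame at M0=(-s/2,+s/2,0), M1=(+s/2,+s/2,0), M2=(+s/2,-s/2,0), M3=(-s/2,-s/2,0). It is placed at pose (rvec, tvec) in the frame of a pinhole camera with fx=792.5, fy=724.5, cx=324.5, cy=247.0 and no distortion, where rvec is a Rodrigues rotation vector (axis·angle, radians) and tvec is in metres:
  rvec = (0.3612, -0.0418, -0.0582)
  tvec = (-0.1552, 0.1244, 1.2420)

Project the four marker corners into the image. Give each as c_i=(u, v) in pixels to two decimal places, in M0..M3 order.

Intrinsics K: fx=792.5, fy=724.5, cx=324.5, cy=247.0
Marker side s = 0.15 m; corners in marker frame (Z=0):
  M0 = (-0.0750, +0.0750, 0)
  M1 = (+0.0750, +0.0750, 0)
  M2 = (+0.0750, -0.0750, 0)
  M3 = (-0.0750, -0.0750, 0)
rvec = (0.3612, -0.0418, -0.0582), |rvec| = θ = 0.36824 rad = 21.099°
Rodrigues: sinθ=0.35997, 1−cosθ=0.06704; R = I + sinθ·[k]× + (1−cosθ)·[k]×²:
    [+0.99746 +0.04943 -0.05125]
    [-0.06436 +0.93383 -0.35189]
    [+0.03047 +0.35429 +0.93464]
t = (-0.1552, 0.1244, 1.2420) m
M0: Pc = R·M0+t = (-0.22630, +0.19926, +1.26629); u = 792.5·(-0.22630)/1.26629 + 324.5 = 182.8696, v = 724.5·(+0.19926)/1.26629 + 247.0 = 361.0078
M1: Pc = R·M1+t = (-0.07668, +0.18961, +1.27086); u = 792.5·(-0.07668)/1.27086 + 324.5 = 276.6808, v = 724.5·(+0.18961)/1.27086 + 247.0 = 355.0944
M2: Pc = R·M2+t = (-0.08410, +0.04954, +1.21771); u = 792.5·(-0.08410)/1.21771 + 324.5 = 269.7684, v = 724.5·(+0.04954)/1.21771 + 247.0 = 276.4724
M3: Pc = R·M3+t = (-0.23372, +0.05919, +1.21314); u = 792.5·(-0.23372)/1.21314 + 324.5 = 171.8217, v = 724.5·(+0.05919)/1.21314 + 247.0 = 282.3487

c0=(182.87, 361.01) c1=(276.68, 355.09) c2=(269.77, 276.47) c3=(171.82, 282.35)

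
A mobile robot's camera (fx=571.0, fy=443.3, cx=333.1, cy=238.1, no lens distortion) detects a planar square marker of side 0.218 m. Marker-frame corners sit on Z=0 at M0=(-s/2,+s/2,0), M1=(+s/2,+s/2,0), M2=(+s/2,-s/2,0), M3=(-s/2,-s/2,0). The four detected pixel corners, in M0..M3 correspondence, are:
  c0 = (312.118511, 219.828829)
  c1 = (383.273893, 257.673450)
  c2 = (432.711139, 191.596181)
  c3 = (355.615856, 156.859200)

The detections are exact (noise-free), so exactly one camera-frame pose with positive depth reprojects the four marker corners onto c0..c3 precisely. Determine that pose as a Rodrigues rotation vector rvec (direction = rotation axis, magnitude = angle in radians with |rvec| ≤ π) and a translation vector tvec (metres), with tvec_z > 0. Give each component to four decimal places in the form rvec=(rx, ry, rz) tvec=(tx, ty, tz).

Intrinsics K: fx=571.0, fy=443.3, cx=333.1, cy=238.1
Marker side s = 0.218 m; corners in marker frame (Z=0):
  M0 = (-0.1090, +0.1090, 0)
  M1 = (+0.1090, +0.1090, 0)
  M2 = (+0.1090, -0.1090, 0)
  M3 = (-0.1090, -0.1090, 0)
Detected image corners:
  c0 = (312.118511, 219.828829) px
  c1 = (383.273893, 257.673450) px
  c2 = (432.711139, 191.596181) px
  c3 = (355.615856, 156.859200) px
Planar DLT: solve 8×8 A·h = b for H (H[2,2]=1):
  H  [+222.48776 -149.85860 +369.22356]
  H  [+101.31277 +330.70670 +206.45963]
  H  [-0.31619 +0.16937 +1.00000]
B = K⁻¹H; ‖b₁‖=0.766987, ‖b₂‖=0.766987; λ = 2/(‖b₁‖+‖b₂‖) = 1.303803, sign → tz>0 ⇒ λ=+1.303803
r₁ = λ·B[:,0] = (+0.74851,+0.51940,-0.41225); r₂ = λ·B[:,1] = (-0.47100,+0.85404,+0.22083)
r₃ = r₁×r₂ = (+0.46678,+0.02888,+0.88390); SVD([r₁ r₂ r₃]) → R = UVᵀ:
  R  [+0.74851 -0.47100 +0.46678]
  R  [+0.51940 +0.85404 +0.02888]
  R  [-0.41225 +0.22083 +0.88390]
t = (+0.08248, -0.09306, +1.30380) m
tr R = 2.486461; θ = arccos((tr R − 1)/2) = 0.732910 rad = 41.993°
axis k = ((R−Rᵀ)₃₂, (R−Rᵀ)₁₃, (R−Rᵀ)₂₁) / (2 sinθ) = (+0.143449, +0.656939, +0.740171)
rvec = θ·k = (+0.105135, +0.481477, +0.542479)

rvec=(0.1051, 0.4815, 0.5425) tvec=(0.0825, -0.0931, 1.3038)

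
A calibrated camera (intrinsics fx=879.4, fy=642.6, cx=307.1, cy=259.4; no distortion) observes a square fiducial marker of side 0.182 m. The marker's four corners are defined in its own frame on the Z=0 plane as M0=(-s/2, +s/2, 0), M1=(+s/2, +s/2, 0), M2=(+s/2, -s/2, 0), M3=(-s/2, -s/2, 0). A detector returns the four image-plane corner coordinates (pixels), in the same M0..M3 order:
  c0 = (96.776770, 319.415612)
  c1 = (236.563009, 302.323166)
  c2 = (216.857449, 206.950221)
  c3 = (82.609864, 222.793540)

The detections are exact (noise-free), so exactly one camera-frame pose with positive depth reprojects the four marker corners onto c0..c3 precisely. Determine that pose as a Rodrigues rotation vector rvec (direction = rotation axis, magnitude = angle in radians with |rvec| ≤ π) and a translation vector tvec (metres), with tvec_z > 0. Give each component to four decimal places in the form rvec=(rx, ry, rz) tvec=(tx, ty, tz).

Intrinsics K: fx=879.4, fy=642.6, cx=307.1, cy=259.4
Marker side s = 0.182 m; corners in marker frame (Z=0):
  M0 = (-0.0910, +0.0910, 0)
  M1 = (+0.0910, +0.0910, 0)
  M2 = (+0.0910, -0.0910, 0)
  M3 = (-0.0910, -0.0910, 0)
Detected image corners:
  c0 = (96.776770, 319.415612) px
  c1 = (236.563009, 302.323166) px
  c2 = (216.857449, 206.950221) px
  c3 = (82.609864, 222.793540) px
Planar DLT: solve 8×8 A·h = b for H (H[2,2]=1):
  H  [+757.70032 +57.32462 +158.23137]
  H  [-81.81624 +468.00117 +261.85835]
  H  [+0.03270 -0.22615 +1.00000]
B = K⁻¹H; ‖b₁‖=0.862346, ‖b₂‖=0.862346; λ = 2/(‖b₁‖+‖b₂‖) = 1.159628, sign → tz>0 ⇒ λ=+1.159628
r₁ = λ·B[:,0] = (+0.98591,-0.16295,+0.03792); r₂ = λ·B[:,1] = (+0.16717,+0.95041,-0.26225)
r₃ = r₁×r₂ = (+0.00669,+0.26489,+0.96426); SVD([r₁ r₂ r₃]) → R = UVᵀ:
  R  [+0.98591 +0.16717 +0.00669]
  R  [-0.16295 +0.95041 +0.26489]
  R  [+0.03792 -0.26225 +0.96426]
t = (-0.19631, +0.00444, +1.15963) m
tr R = 2.900571; θ = arccos((tr R − 1)/2) = 0.316645 rad = 18.142°
axis k = ((R−Rᵀ)₃₂, (R−Rᵀ)₁₃, (R−Rᵀ)₂₁) / (2 sinθ) = (-0.846452, -0.050143, -0.530099)
rvec = θ·k = (-0.268024, -0.015877, -0.167853)

rvec=(-0.2680, -0.0159, -0.1679) tvec=(-0.1963, 0.0044, 1.1596)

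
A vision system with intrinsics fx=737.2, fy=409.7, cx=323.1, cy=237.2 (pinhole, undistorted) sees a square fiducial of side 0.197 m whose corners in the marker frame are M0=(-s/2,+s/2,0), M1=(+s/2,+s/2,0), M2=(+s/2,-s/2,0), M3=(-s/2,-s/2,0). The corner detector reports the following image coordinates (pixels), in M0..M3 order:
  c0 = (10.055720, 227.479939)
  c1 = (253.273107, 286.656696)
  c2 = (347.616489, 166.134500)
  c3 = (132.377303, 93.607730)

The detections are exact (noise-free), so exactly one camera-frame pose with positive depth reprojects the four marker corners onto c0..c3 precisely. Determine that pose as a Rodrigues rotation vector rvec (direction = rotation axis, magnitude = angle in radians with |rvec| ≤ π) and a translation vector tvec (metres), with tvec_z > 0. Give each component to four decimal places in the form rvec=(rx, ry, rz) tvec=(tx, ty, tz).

rvec=(-0.0821, -0.4321, 0.4313) tvec=(-0.0982, -0.0599, 0.5660)

Intrinsics K: fx=737.2, fy=409.7, cx=323.1, cy=237.2
Marker side s = 0.197 m; corners in marker frame (Z=0):
  M0 = (-0.0985, +0.0985, 0)
  M1 = (+0.0985, +0.0985, 0)
  M2 = (+0.0985, -0.0985, 0)
  M3 = (-0.0985, -0.0985, 0)
Detected image corners:
  c0 = (10.055720, 227.479939) px
  c1 = (253.273107, 286.656696) px
  c2 = (347.616489, 166.134500) px
  c3 = (132.377303, 93.607730) px
Planar DLT: solve 8×8 A·h = b for H (H[2,2]=1):
  H  [+1288.96073 -600.02440 +195.14886]
  H  [+467.92966 +586.21541 +193.84268]
  H  [+0.68574 -0.29548 +1.00000]
B = K⁻¹H; ‖b₁‖=1.766881, ‖b₂‖=1.766881; λ = 2/(‖b₁‖+‖b₂‖) = 0.565969, sign → tz>0 ⇒ λ=+0.565969
r₁ = λ·B[:,0] = (+0.81947,+0.42171,+0.38811); r₂ = λ·B[:,1] = (-0.38736,+0.90663,-0.16723)
r₃ = r₁×r₂ = (-0.42240,-0.01329,+0.90631); SVD([r₁ r₂ r₃]) → R = UVᵀ:
  R  [+0.81947 -0.38736 -0.42240]
  R  [+0.42171 +0.90663 -0.01329]
  R  [+0.38811 -0.16723 +0.90631]
t = (-0.09823, -0.05989, +0.56597) m
tr R = 2.632418; θ = arccos((tr R − 1)/2) = 0.615978 rad = 35.293°
axis k = ((R−Rᵀ)₃₂, (R−Rᵀ)₁₃, (R−Rᵀ)₂₁) / (2 sinθ) = (-0.133222, -0.701426, +0.700181)
rvec = θ·k = (-0.082062, -0.432063, +0.431296)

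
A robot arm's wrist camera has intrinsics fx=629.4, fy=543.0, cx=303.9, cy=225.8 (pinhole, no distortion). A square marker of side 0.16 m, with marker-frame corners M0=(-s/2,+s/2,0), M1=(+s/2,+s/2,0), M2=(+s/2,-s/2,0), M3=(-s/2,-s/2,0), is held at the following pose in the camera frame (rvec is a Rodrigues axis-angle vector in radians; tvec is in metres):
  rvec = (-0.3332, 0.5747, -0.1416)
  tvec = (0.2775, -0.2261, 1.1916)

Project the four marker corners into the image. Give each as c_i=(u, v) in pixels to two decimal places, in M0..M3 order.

c0=(415.77, 165.71) c1=(498.43, 144.10) c2=(485.94, 78.89) c3=(407.73, 103.76)

Intrinsics K: fx=629.4, fy=543.0, cx=303.9, cy=225.8
Marker side s = 0.16 m; corners in marker frame (Z=0):
  M0 = (-0.0800, +0.0800, 0)
  M1 = (+0.0800, +0.0800, 0)
  M2 = (+0.0800, -0.0800, 0)
  M3 = (-0.0800, -0.0800, 0)
rvec = (-0.3332, 0.5747, -0.1416), |rvec| = θ = 0.67923 rad = 38.917°
Rodrigues: sinθ=0.62819, 1−cosθ=0.22194; R = I + sinθ·[k]× + (1−cosθ)·[k]×²:
    [+0.83147 +0.03884 +0.55422]
    [-0.22308 +0.93694 +0.26902]
    [-0.50882 -0.34731 +0.78770]
t = (0.2775, -0.2261, 1.1916) m
M0: Pc = R·M0+t = (+0.21409, -0.13330, +1.20452); u = 629.4·(+0.21409)/1.20452 + 303.9 = 415.7687, v = 543.0·(-0.13330)/1.20452 + 225.8 = 165.7090
M1: Pc = R·M1+t = (+0.34712, -0.16899, +1.12311); u = 629.4·(+0.34712)/1.12311 + 303.9 = 498.4315, v = 543.0·(-0.16899)/1.12311 + 225.8 = 144.0964
M2: Pc = R·M2+t = (+0.34091, -0.31890, +1.17868); u = 629.4·(+0.34091)/1.17868 + 303.9 = 485.9417, v = 543.0·(-0.31890)/1.17868 + 225.8 = 78.8866
M3: Pc = R·M3+t = (+0.20788, -0.28321, +1.26009); u = 629.4·(+0.20788)/1.26009 + 303.9 = 407.7313, v = 543.0·(-0.28321)/1.26009 + 225.8 = 103.7591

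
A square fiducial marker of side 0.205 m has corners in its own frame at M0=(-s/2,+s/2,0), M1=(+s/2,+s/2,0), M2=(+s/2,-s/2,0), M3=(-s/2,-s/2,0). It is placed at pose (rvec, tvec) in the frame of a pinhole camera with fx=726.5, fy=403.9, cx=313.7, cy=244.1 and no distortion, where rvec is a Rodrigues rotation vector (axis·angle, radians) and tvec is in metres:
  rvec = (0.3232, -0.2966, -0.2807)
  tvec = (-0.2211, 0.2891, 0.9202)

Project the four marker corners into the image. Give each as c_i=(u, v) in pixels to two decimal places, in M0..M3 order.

Intrinsics K: fx=726.5, fy=403.9, cx=313.7, cy=244.1
Marker side s = 0.205 m; corners in marker frame (Z=0):
  M0 = (-0.1025, +0.1025, 0)
  M1 = (+0.1025, +0.1025, 0)
  M2 = (+0.1025, -0.1025, 0)
  M3 = (-0.1025, -0.1025, 0)
rvec = (0.3232, -0.2966, -0.2807), |rvec| = θ = 0.52079 rad = 29.839°
Rodrigues: sinθ=0.49757, 1−cosθ=0.13257; R = I + sinθ·[k]× + (1−cosθ)·[k]×²:
    [+0.91849 +0.22133 -0.32772]
    [-0.31504 +0.91043 -0.26809]
    [+0.23903 +0.34948 +0.90594]
t = (-0.2211, 0.2891, 0.9202) m
M0: Pc = R·M0+t = (-0.29256, +0.41471, +0.93152); u = 726.5·(-0.29256)/0.93152 + 313.7 = 85.5313, v = 403.9·(+0.41471)/0.93152 + 244.1 = 423.9149
M1: Pc = R·M1+t = (-0.10427, +0.35013, +0.98052); u = 726.5·(-0.10427)/0.98052 + 313.7 = 236.4435, v = 403.9·(+0.35013)/0.98052 + 244.1 = 388.3256
M2: Pc = R·M2+t = (-0.14964, +0.16349, +0.90888); u = 726.5·(-0.14964)/0.90888 + 313.7 = 194.0864, v = 403.9·(+0.16349)/0.90888 + 244.1 = 316.7538
M3: Pc = R·M3+t = (-0.33793, +0.22807, +0.85988); u = 726.5·(-0.33793)/0.85988 + 313.7 = 28.1866, v = 403.9·(+0.22807)/0.85988 + 244.1 = 351.2299

c0=(85.53, 423.91) c1=(236.44, 388.33) c2=(194.09, 316.75) c3=(28.19, 351.23)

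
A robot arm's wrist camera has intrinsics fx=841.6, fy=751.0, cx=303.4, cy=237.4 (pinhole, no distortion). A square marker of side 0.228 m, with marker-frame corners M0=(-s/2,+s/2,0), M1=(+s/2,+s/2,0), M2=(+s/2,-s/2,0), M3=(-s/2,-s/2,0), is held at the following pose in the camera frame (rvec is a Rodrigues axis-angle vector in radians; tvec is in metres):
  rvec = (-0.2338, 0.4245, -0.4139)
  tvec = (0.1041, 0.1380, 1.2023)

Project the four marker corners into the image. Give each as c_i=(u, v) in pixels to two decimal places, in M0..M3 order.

c0=(336.89, 417.17) c1=(480.48, 363.93) c2=(416.00, 229.20) c3=(284.20, 287.97)

Intrinsics K: fx=841.6, fy=751.0, cx=303.4, cy=237.4
Marker side s = 0.228 m; corners in marker frame (Z=0):
  M0 = (-0.1140, +0.1140, 0)
  M1 = (+0.1140, +0.1140, 0)
  M2 = (+0.1140, -0.1140, 0)
  M3 = (-0.1140, -0.1140, 0)
rvec = (-0.2338, 0.4245, -0.4139), |rvec| = θ = 0.63732 rad = 36.516°
Rodrigues: sinθ=0.59504, 1−cosθ=0.19631; R = I + sinθ·[k]× + (1−cosθ)·[k]×²:
    [+0.83011 +0.33848 +0.44311]
    [-0.43441 +0.89079 +0.13337]
    [-0.34957 -0.30321 +0.88649]
t = (0.1041, 0.1380, 1.2023) m
M0: Pc = R·M0+t = (+0.04805, +0.28907, +1.20759); u = 841.6·(+0.04805)/1.20759 + 303.4 = 336.8899, v = 751.0·(+0.28907)/1.20759 + 237.4 = 417.1747
M1: Pc = R·M1+t = (+0.23732, +0.19003, +1.12788); u = 841.6·(+0.23732)/1.12788 + 303.4 = 480.4820, v = 751.0·(+0.19003)/1.12788 + 237.4 = 363.9291
M2: Pc = R·M2+t = (+0.16015, -0.01307, +1.19701); u = 841.6·(+0.16015)/1.19701 + 303.4 = 415.9961, v = 751.0·(-0.01307)/1.19701 + 237.4 = 229.1985
M3: Pc = R·M3+t = (-0.02912, +0.08597, +1.27672); u = 841.6·(-0.02912)/1.27672 + 303.4 = 284.2049, v = 751.0·(+0.08597)/1.27672 + 237.4 = 287.9719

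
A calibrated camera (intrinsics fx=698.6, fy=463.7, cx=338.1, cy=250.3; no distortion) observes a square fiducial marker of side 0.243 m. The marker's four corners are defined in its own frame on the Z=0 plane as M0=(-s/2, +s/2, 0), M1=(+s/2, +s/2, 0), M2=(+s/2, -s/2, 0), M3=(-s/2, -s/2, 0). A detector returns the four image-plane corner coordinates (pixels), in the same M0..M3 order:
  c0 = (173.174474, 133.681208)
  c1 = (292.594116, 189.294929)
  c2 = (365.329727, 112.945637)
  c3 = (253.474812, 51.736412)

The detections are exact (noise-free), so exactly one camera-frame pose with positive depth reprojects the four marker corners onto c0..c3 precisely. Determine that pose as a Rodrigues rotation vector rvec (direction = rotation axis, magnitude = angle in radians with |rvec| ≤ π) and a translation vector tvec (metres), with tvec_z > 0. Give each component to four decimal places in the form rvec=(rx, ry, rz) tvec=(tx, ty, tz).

Intrinsics K: fx=698.6, fy=463.7, cx=338.1, cy=250.3
Marker side s = 0.243 m; corners in marker frame (Z=0):
  M0 = (-0.1215, +0.1215, 0)
  M1 = (+0.1215, +0.1215, 0)
  M2 = (+0.1215, -0.1215, 0)
  M3 = (-0.1215, -0.1215, 0)
Detected image corners:
  c0 = (173.174474, 133.681208) px
  c1 = (292.594116, 189.294929) px
  c2 = (365.329727, 112.945637) px
  c3 = (253.474812, 51.736412) px
Planar DLT: solve 8×8 A·h = b for H (H[2,2]=1):
  H  [+564.97305 -328.23857 +273.69379]
  H  [+280.55426 +318.96560 +122.83412]
  H  [+0.32897 -0.05153 +1.00000]
B = K⁻¹H; ‖b₁‖=0.844280, ‖b₂‖=0.844280; λ = 2/(‖b₁‖+‖b₂‖) = 1.184441, sign → tz>0 ⇒ λ=+1.184441
r₁ = λ·B[:,0] = (+0.76931,+0.50630,+0.38964); r₂ = λ·B[:,1] = (-0.52697,+0.84769,-0.06103)
r₃ = r₁×r₂ = (-0.36120,-0.15838,+0.91894); SVD([r₁ r₂ r₃]) → R = UVᵀ:
  R  [+0.76931 -0.52697 -0.36120]
  R  [+0.50630 +0.84769 -0.15838]
  R  [+0.38964 -0.06103 +0.91894]
t = (-0.10920, -0.32559, +1.18444) m
tr R = 2.535939; θ = arccos((tr R − 1)/2) = 0.695131 rad = 39.828°
axis k = ((R−Rᵀ)₃₂, (R−Rᵀ)₁₃, (R−Rᵀ)₂₁) / (2 sinθ) = (+0.075991, -0.586145, +0.806634)
rvec = θ·k = (+0.052824, -0.407448, +0.560717)

rvec=(0.0528, -0.4074, 0.5607) tvec=(-0.1092, -0.3256, 1.1844)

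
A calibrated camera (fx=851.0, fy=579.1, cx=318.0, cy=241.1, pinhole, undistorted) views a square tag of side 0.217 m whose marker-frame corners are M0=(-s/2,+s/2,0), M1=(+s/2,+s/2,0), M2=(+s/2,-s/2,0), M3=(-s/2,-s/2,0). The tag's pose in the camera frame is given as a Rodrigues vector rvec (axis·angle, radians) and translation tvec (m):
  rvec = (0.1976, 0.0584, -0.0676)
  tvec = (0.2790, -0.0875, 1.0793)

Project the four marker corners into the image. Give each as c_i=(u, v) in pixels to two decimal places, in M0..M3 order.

Intrinsics K: fx=851.0, fy=579.1, cx=318.0, cy=241.1
Marker side s = 0.217 m; corners in marker frame (Z=0):
  M0 = (-0.1085, +0.1085, 0)
  M1 = (+0.1085, +0.1085, 0)
  M2 = (+0.1085, -0.1085, 0)
  M3 = (-0.1085, -0.1085, 0)
rvec = (0.1976, 0.0584, -0.0676), |rvec| = θ = 0.21685 rad = 12.425°
Rodrigues: sinθ=0.21516, 1−cosθ=0.02342; R = I + sinθ·[k]× + (1−cosθ)·[k]×²:
    [+0.99603 +0.07282 +0.05129]
    [-0.06132 +0.97828 -0.19802]
    [-0.06460 +0.19409 +0.97885]
t = (0.2790, -0.0875, 1.0793) m
M0: Pc = R·M0+t = (+0.17883, +0.02530, +1.10737); u = 851.0·(+0.17883)/1.10737 + 318.0 = 455.4305, v = 579.1·(+0.02530)/1.10737 + 241.1 = 254.3290
M1: Pc = R·M1+t = (+0.39497, +0.01199, +1.09335); u = 851.0·(+0.39497)/1.09335 + 318.0 = 625.4214, v = 579.1·(+0.01199)/1.09335 + 241.1 = 247.4503
M2: Pc = R·M2+t = (+0.37917, -0.20030, +1.05123); u = 851.0·(+0.37917)/1.05123 + 318.0 = 624.9462, v = 579.1·(-0.20030)/1.05123 + 241.1 = 130.7611
M3: Pc = R·M3+t = (+0.16303, -0.18699, +1.06525); u = 851.0·(+0.16303)/1.06525 + 318.0 = 448.2407, v = 579.1·(-0.18699)/1.06525 + 241.1 = 139.4473

c0=(455.43, 254.33) c1=(625.42, 247.45) c2=(624.95, 130.76) c3=(448.24, 139.45)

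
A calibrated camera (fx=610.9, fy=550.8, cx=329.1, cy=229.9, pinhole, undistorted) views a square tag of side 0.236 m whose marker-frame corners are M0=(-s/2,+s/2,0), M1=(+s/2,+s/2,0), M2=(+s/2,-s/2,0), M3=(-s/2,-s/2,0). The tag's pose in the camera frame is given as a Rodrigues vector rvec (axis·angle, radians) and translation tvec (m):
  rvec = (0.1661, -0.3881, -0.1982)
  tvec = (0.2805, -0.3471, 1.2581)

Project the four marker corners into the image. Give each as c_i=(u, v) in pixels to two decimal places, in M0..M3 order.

c0=(423.91, 138.03) c1=(516.62, 122.02) c2=(505.47, 19.62) c3=(408.34, 29.01)

Intrinsics K: fx=610.9, fy=550.8, cx=329.1, cy=229.9
Marker side s = 0.236 m; corners in marker frame (Z=0):
  M0 = (-0.1180, +0.1180, 0)
  M1 = (+0.1180, +0.1180, 0)
  M2 = (+0.1180, -0.1180, 0)
  M3 = (-0.1180, -0.1180, 0)
rvec = (0.1661, -0.3881, -0.1982), |rvec| = θ = 0.46636 rad = 26.721°
Rodrigues: sinθ=0.44964, 1−cosθ=0.10679; R = I + sinθ·[k]× + (1−cosθ)·[k]×²:
    [+0.90676 +0.15944 -0.39035]
    [-0.22274 +0.96717 -0.12238]
    [+0.35802 +0.19791 +0.91250]
t = (0.2805, -0.3471, 1.2581) m
M0: Pc = R·M0+t = (+0.19232, -0.20669, +1.23921); u = 610.9·(+0.19232)/1.23921 + 329.1 = 423.9077, v = 550.8·(-0.20669)/1.23921 + 229.9 = 138.0307
M1: Pc = R·M1+t = (+0.40631, -0.25926, +1.32370); u = 610.9·(+0.40631)/1.32370 + 329.1 = 516.6165, v = 550.8·(-0.25926)/1.32370 + 229.9 = 122.0209
M2: Pc = R·M2+t = (+0.36868, -0.48751, +1.27699); u = 610.9·(+0.36868)/1.27699 + 329.1 = 505.4742, v = 550.8·(-0.48751)/1.27699 + 229.9 = 19.6246
M3: Pc = R·M3+t = (+0.15469, -0.43494, +1.19250); u = 610.9·(+0.15469)/1.19250 + 329.1 = 408.3447, v = 550.8·(-0.43494)/1.19250 + 229.9 = 29.0062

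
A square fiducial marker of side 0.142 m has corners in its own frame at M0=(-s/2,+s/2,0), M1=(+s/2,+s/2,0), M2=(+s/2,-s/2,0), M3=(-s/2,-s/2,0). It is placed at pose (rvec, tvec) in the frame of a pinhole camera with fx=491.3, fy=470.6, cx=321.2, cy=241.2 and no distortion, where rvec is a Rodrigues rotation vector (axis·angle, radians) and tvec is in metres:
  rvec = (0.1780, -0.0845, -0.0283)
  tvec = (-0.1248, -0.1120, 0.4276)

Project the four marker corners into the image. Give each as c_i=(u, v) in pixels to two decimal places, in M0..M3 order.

c0=(101.76, 198.28) c1=(263.24, 194.06) c2=(256.34, 34.97) c3=(84.68, 34.96)

Intrinsics K: fx=491.3, fy=470.6, cx=321.2, cy=241.2
Marker side s = 0.142 m; corners in marker frame (Z=0):
  M0 = (-0.0710, +0.0710, 0)
  M1 = (+0.0710, +0.0710, 0)
  M2 = (+0.0710, -0.0710, 0)
  M3 = (-0.0710, -0.0710, 0)
rvec = (0.1780, -0.0845, -0.0283), |rvec| = θ = 0.19906 rad = 11.405°
Rodrigues: sinθ=0.19775, 1−cosθ=0.01975; R = I + sinθ·[k]× + (1−cosθ)·[k]×²:
    [+0.99604 +0.02062 -0.08645]
    [-0.03561 +0.98381 -0.17564]
    [+0.08143 +0.17802 +0.98065]
t = (-0.1248, -0.1120, 0.4276) m
M0: Pc = R·M0+t = (-0.19406, -0.03962, +0.43446); u = 491.3·(-0.19406)/0.43446 + 321.2 = 101.7556, v = 470.6·(-0.03962)/0.43446 + 241.2 = 198.2828
M1: Pc = R·M1+t = (-0.05262, -0.04468, +0.44602); u = 491.3·(-0.05262)/0.44602 + 321.2 = 263.2413, v = 470.6·(-0.04468)/0.44602 + 241.2 = 194.0603
M2: Pc = R·M2+t = (-0.05554, -0.18438, +0.42074); u = 491.3·(-0.05554)/0.42074 + 321.2 = 256.3404, v = 470.6·(-0.18438)/0.42074 + 241.2 = 34.9724
M3: Pc = R·M3+t = (-0.19698, -0.17932, +0.40918); u = 491.3·(-0.19698)/0.40918 + 321.2 = 84.6832, v = 470.6·(-0.17932)/0.40918 + 241.2 = 34.9599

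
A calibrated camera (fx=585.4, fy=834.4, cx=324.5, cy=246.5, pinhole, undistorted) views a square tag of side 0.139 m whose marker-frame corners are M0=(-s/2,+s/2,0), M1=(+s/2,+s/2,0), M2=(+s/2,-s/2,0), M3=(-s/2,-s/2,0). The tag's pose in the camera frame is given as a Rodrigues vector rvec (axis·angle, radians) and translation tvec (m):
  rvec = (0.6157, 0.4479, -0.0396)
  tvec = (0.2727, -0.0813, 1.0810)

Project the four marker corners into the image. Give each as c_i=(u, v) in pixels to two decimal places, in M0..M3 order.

Intrinsics K: fx=585.4, fy=834.4, cx=324.5, cy=246.5
Marker side s = 0.139 m; corners in marker frame (Z=0):
  M0 = (-0.0695, +0.0695, 0)
  M1 = (+0.0695, +0.0695, 0)
  M2 = (+0.0695, -0.0695, 0)
  M3 = (-0.0695, -0.0695, 0)
rvec = (0.6157, 0.4479, -0.0396), |rvec| = θ = 0.76241 rad = 43.683°
Rodrigues: sinθ=0.69067, 1−cosθ=0.27683; R = I + sinθ·[k]× + (1−cosθ)·[k]×²:
    [+0.90371 +0.16721 +0.39414]
    [+0.09546 +0.81872 -0.56621]
    [-0.41736 +0.54931 +0.72392]
t = (0.2727, -0.0813, 1.0810) m
M0: Pc = R·M0+t = (+0.22151, -0.03103, +1.14818); u = 585.4·(+0.22151)/1.14818 + 324.5 = 437.4381, v = 834.4·(-0.03103)/1.14818 + 246.5 = 223.9473
M1: Pc = R·M1+t = (+0.34713, -0.01776, +1.09017); u = 585.4·(+0.34713)/1.09017 + 324.5 = 510.9014, v = 834.4·(-0.01776)/1.09017 + 246.5 = 232.9031
M2: Pc = R·M2+t = (+0.32389, -0.13157, +1.01382); u = 585.4·(+0.32389)/1.01382 + 324.5 = 511.5196, v = 834.4·(-0.13157)/1.01382 + 246.5 = 138.2172
M3: Pc = R·M3+t = (+0.19827, -0.14484, +1.07183); u = 585.4·(+0.19827)/1.07183 + 324.5 = 432.7895, v = 834.4·(-0.14484)/1.07183 + 246.5 = 133.7483

c0=(437.44, 223.95) c1=(510.90, 232.90) c2=(511.52, 138.22) c3=(432.79, 133.75)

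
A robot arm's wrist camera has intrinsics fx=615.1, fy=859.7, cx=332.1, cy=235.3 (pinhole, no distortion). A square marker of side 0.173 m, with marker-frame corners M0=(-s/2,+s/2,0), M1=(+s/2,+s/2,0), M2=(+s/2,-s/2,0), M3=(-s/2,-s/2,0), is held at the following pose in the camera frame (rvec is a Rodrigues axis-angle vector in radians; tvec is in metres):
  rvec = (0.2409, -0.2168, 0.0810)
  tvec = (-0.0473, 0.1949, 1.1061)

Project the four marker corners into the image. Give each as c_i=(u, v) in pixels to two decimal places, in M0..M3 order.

Intrinsics K: fx=615.1, fy=859.7, cx=332.1, cy=235.3
Marker side s = 0.173 m; corners in marker frame (Z=0):
  M0 = (-0.0865, +0.0865, 0)
  M1 = (+0.0865, +0.0865, 0)
  M2 = (+0.0865, -0.0865, 0)
  M3 = (-0.0865, -0.0865, 0)
rvec = (0.2409, -0.2168, 0.0810), |rvec| = θ = 0.33406 rad = 19.140°
Rodrigues: sinθ=0.32788, 1−cosθ=0.05528; R = I + sinθ·[k]× + (1−cosθ)·[k]×²:
    [+0.97347 -0.10537 -0.20312]
    [+0.05363 +0.96800 -0.24514]
    [+0.22246 +0.22775 +0.94797]
t = (-0.0473, 0.1949, 1.1061) m
M0: Pc = R·M0+t = (-0.14062, +0.27399, +1.10656); u = 615.1·(-0.14062)/1.10656 + 332.1 = 253.9340, v = 859.7·(+0.27399)/1.10656 + 235.3 = 448.1691
M1: Pc = R·M1+t = (+0.02779, +0.28327, +1.14504); u = 615.1·(+0.02779)/1.14504 + 332.1 = 347.0284, v = 859.7·(+0.28327)/1.14504 + 235.3 = 447.9806
M2: Pc = R·M2+t = (+0.04602, +0.11581, +1.10564); u = 615.1·(+0.04602)/1.10564 + 332.1 = 357.7020, v = 859.7·(+0.11581)/1.10564 + 235.3 = 325.3464
M3: Pc = R·M3+t = (-0.12239, +0.10653, +1.06716); u = 615.1·(-0.12239)/1.06716 + 332.1 = 261.5555, v = 859.7·(+0.10653)/1.06716 + 235.3 = 321.1194

c0=(253.93, 448.17) c1=(347.03, 447.98) c2=(357.70, 325.35) c3=(261.56, 321.12)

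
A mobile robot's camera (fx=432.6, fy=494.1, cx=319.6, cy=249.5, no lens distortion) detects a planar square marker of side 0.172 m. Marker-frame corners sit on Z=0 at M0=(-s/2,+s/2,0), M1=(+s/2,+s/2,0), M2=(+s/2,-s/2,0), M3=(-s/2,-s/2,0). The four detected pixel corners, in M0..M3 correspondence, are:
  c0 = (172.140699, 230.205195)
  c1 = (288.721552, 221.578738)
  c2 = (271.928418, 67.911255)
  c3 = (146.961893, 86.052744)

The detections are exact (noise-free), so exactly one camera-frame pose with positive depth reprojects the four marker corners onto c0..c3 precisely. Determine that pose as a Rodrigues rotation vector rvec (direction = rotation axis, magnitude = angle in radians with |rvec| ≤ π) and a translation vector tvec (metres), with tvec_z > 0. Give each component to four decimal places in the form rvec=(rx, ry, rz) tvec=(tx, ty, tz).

Intrinsics K: fx=432.6, fy=494.1, cx=319.6, cy=249.5
Marker side s = 0.172 m; corners in marker frame (Z=0):
  M0 = (-0.0860, +0.0860, 0)
  M1 = (+0.0860, +0.0860, 0)
  M2 = (+0.0860, -0.0860, 0)
  M3 = (-0.0860, -0.0860, 0)
Detected image corners:
  c0 = (172.140699, 230.205195) px
  c1 = (288.721552, 221.578738) px
  c2 = (271.928418, 67.911255) px
  c3 = (146.961893, 86.052744) px
Planar DLT: solve 8×8 A·h = b for H (H[2,2]=1):
  H  [+628.61289 +224.10200 +218.64007]
  H  [-126.70069 +934.78783 +154.57899]
  H  [-0.33006 +0.46103 +1.00000]
B = K⁻¹H; ‖b₁‖=1.731080, ‖b₂‖=1.731080; λ = 2/(‖b₁‖+‖b₂‖) = 0.577674, sign → tz>0 ⇒ λ=+0.577674
r₁ = λ·B[:,0] = (+0.98028,-0.05185,-0.19067); r₂ = λ·B[:,1] = (+0.10250,+0.95842,+0.26633)
r₃ = r₁×r₂ = (+0.16893,-0.28062,+0.94484); SVD([r₁ r₂ r₃]) → R = UVᵀ:
  R  [+0.98028 +0.10250 +0.16893]
  R  [-0.05185 +0.95842 -0.28062]
  R  [-0.19067 +0.26633 +0.94484]
t = (-0.13482, -0.11098, +0.57767) m
tr R = 2.883538; θ = arccos((tr R − 1)/2) = 0.342943 rad = 19.649°
axis k = ((R−Rᵀ)₃₂, (R−Rᵀ)₁₃, (R−Rᵀ)₂₁) / (2 sinθ) = (+0.813277, +0.534703, -0.229507)
rvec = θ·k = (+0.278907, +0.183373, -0.078708)

rvec=(0.2789, 0.1834, -0.0787) tvec=(-0.1348, -0.1110, 0.5777)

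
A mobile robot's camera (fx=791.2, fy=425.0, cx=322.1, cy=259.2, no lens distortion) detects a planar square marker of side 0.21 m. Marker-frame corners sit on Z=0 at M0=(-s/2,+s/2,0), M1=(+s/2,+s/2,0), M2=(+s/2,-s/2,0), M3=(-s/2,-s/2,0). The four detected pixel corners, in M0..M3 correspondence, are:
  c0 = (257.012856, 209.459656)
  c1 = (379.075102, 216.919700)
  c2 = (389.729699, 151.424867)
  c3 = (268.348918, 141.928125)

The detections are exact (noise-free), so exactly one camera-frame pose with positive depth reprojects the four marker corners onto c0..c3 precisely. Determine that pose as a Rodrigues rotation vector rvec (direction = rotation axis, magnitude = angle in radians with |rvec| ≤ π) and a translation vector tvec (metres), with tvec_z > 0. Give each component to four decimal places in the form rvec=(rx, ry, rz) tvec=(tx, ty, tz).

rvec=(-0.0090, -0.1985, 0.0898) tvec=(0.0040, -0.2484, 1.3323)

Intrinsics K: fx=791.2, fy=425.0, cx=322.1, cy=259.2
Marker side s = 0.21 m; corners in marker frame (Z=0):
  M0 = (-0.1050, +0.1050, 0)
  M1 = (+0.1050, +0.1050, 0)
  M2 = (+0.1050, -0.1050, 0)
  M3 = (-0.1050, -0.1050, 0)
Detected image corners:
  c0 = (257.012856, 209.459656) px
  c1 = (379.075102, 216.919700) px
  c2 = (389.729699, 151.424867) px
  c3 = (268.348918, 141.928125) px
Planar DLT: solve 8×8 A·h = b for H (H[2,2]=1):
  H  [+627.35087 -56.64788 +324.49201]
  H  [+66.92272 +314.25499 +179.95218]
  H  [+0.14751 -0.01333 +1.00000]
B = K⁻¹H; ‖b₁‖=0.750597, ‖b₂‖=0.750597; λ = 2/(‖b₁‖+‖b₂‖) = 1.332272, sign → tz>0 ⇒ λ=+1.332272
r₁ = λ·B[:,0] = (+0.97637,+0.08993,+0.19653); r₂ = λ·B[:,1] = (-0.08815,+0.99595,-0.01777)
r₃ = r₁×r₂ = (-0.19733,+0.00002,+0.98034); SVD([r₁ r₂ r₃]) → R = UVᵀ:
  R  [+0.97637 -0.08815 -0.19733]
  R  [+0.08993 +0.99595 +0.00002]
  R  [+0.19653 -0.01777 +0.98034]
t = (+0.00403, -0.24842, +1.33227) m
tr R = 2.952651; θ = arccos((tr R − 1)/2) = 0.218030 rad = 12.492°
axis k = ((R−Rᵀ)₃₂, (R−Rᵀ)₁₃, (R−Rᵀ)₂₁) / (2 sinθ) = (-0.041112, -0.910417, +0.411643)
rvec = θ·k = (-0.008964, -0.198498, +0.089750)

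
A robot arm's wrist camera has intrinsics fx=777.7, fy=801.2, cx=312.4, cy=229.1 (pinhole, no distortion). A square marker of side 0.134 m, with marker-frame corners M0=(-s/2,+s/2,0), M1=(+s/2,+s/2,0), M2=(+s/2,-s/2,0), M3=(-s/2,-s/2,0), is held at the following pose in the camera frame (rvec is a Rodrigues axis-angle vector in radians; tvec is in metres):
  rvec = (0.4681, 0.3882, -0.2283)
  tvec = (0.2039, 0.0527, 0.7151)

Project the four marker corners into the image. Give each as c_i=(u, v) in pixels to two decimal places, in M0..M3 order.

c0=(477.80, 353.37) c1=(622.34, 344.23) c2=(599.70, 212.26) c3=(446.29, 232.27)

Intrinsics K: fx=777.7, fy=801.2, cx=312.4, cy=229.1
Marker side s = 0.134 m; corners in marker frame (Z=0):
  M0 = (-0.0670, +0.0670, 0)
  M1 = (+0.0670, +0.0670, 0)
  M2 = (+0.0670, -0.0670, 0)
  M3 = (-0.0670, -0.0670, 0)
rvec = (0.4681, 0.3882, -0.2283), |rvec| = θ = 0.64957 rad = 37.217°
Rodrigues: sinθ=0.60484, 1−cosθ=0.20365; R = I + sinθ·[k]× + (1−cosθ)·[k]×²:
    [+0.90211 +0.30029 +0.30989]
    [-0.12487 +0.86908 -0.47865]
    [-0.41305 +0.39309 +0.82150]
t = (0.2039, 0.0527, 0.7151) m
M0: Pc = R·M0+t = (+0.16358, +0.11930, +0.76911); u = 777.7·(+0.16358)/0.76911 + 312.4 = 477.8049, v = 801.2·(+0.11930)/0.76911 + 229.1 = 353.3721
M1: Pc = R·M1+t = (+0.28446, +0.10256, +0.71376); u = 777.7·(+0.28446)/0.71376 + 312.4 = 622.3418, v = 801.2·(+0.10256)/0.71376 + 229.1 = 344.2261
M2: Pc = R·M2+t = (+0.24422, -0.01390, +0.66109); u = 777.7·(+0.24422)/0.66109 + 312.4 = 599.7009, v = 801.2·(-0.01390)/0.66109 + 229.1 = 212.2601
M3: Pc = R·M3+t = (+0.12334, +0.00284, +0.71644); u = 777.7·(+0.12334)/0.71644 + 312.4 = 446.2864, v = 801.2·(+0.00284)/0.71644 + 229.1 = 232.2737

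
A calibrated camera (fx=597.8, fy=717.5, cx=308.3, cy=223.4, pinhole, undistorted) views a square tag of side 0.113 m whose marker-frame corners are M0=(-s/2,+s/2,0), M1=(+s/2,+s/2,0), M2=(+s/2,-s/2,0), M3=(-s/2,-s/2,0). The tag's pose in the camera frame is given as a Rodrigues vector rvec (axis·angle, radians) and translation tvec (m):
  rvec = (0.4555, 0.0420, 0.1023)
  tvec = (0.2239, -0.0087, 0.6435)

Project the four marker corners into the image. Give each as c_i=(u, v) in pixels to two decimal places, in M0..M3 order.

Intrinsics K: fx=597.8, fy=717.5, cx=308.3, cy=223.4
Marker side s = 0.113 m; corners in marker frame (Z=0):
  M0 = (-0.0565, +0.0565, 0)
  M1 = (+0.0565, +0.0565, 0)
  M2 = (+0.0565, -0.0565, 0)
  M3 = (-0.0565, -0.0565, 0)
rvec = (0.4555, 0.0420, 0.1023), |rvec| = θ = 0.46873 rad = 26.856°
Rodrigues: sinθ=0.45176, 1−cosθ=0.10786; R = I + sinθ·[k]× + (1−cosθ)·[k]×²:
    [+0.99400 -0.08920 +0.06335]
    [+0.10799 +0.89301 -0.43689]
    [-0.01760 +0.44111 +0.89728]
t = (0.2239, -0.0087, 0.6435) m
M0: Pc = R·M0+t = (+0.16270, +0.03565, +0.66942); u = 597.8·(+0.16270)/0.66942 + 308.3 = 453.5929, v = 717.5·(+0.03565)/0.66942 + 223.4 = 261.6146
M1: Pc = R·M1+t = (+0.27502, +0.04786, +0.66743); u = 597.8·(+0.27502)/0.66743 + 308.3 = 554.6298, v = 717.5·(+0.04786)/0.66743 + 223.4 = 274.8464
M2: Pc = R·M2+t = (+0.28510, -0.05305, +0.61758); u = 597.8·(+0.28510)/0.61758 + 308.3 = 584.2684, v = 717.5·(-0.05305)/0.61758 + 223.4 = 161.7628
M3: Pc = R·M3+t = (+0.17278, -0.06526, +0.61957); u = 597.8·(+0.17278)/0.61957 + 308.3 = 475.0077, v = 717.5·(-0.06526)/0.61957 + 223.4 = 147.8296

c0=(453.59, 261.61) c1=(554.63, 274.85) c2=(584.27, 161.76) c3=(475.01, 147.83)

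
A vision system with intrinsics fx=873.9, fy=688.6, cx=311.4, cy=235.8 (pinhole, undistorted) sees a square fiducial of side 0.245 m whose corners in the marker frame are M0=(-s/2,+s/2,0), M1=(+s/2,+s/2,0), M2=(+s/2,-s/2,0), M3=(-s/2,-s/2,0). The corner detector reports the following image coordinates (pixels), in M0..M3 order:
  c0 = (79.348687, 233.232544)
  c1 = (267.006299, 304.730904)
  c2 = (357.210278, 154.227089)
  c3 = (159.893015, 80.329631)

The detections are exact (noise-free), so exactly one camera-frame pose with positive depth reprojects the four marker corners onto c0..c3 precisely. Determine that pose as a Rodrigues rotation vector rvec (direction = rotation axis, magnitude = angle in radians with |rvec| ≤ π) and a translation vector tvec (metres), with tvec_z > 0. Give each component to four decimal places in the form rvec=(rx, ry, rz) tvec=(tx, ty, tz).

rvec=(0.1843, 0.0705, 0.4432) tvec=(-0.1108, -0.0595, 0.9997)

Intrinsics K: fx=873.9, fy=688.6, cx=311.4, cy=235.8
Marker side s = 0.245 m; corners in marker frame (Z=0):
  M0 = (-0.1225, +0.1225, 0)
  M1 = (+0.1225, +0.1225, 0)
  M2 = (+0.1225, -0.1225, 0)
  M3 = (-0.1225, -0.1225, 0)
Detected image corners:
  c0 = (79.348687, 233.232544) px
  c1 = (267.006299, 304.730904) px
  c2 = (357.210278, 154.227089) px
  c3 = (159.893015, 80.329631) px
Planar DLT: solve 8×8 A·h = b for H (H[2,2]=1):
  H  [+779.21494 -306.83721 +214.53099]
  H  [+291.25770 +656.39859 +194.79564]
  H  [-0.02772 +0.19254 +1.00000]
B = K⁻¹H; ‖b₁‖=1.000273, ‖b₂‖=1.000273; λ = 2/(‖b₁‖+‖b₂‖) = 0.999727, sign → tz>0 ⇒ λ=+0.999727
r₁ = λ·B[:,0] = (+0.90128,+0.43234,-0.02771); r₂ = λ·B[:,1] = (-0.41961,+0.88706,+0.19248)
r₃ = r₁×r₂ = (+0.10780,-0.16186,+0.98091); SVD([r₁ r₂ r₃]) → R = UVᵀ:
  R  [+0.90128 -0.41961 +0.10780]
  R  [+0.43234 +0.88706 -0.16186]
  R  [-0.02771 +0.19248 +0.98091]
t = (-0.11082, -0.05953, +0.99973) m
tr R = 2.769255; θ = arccos((tr R − 1)/2) = 0.485102 rad = 27.794°
axis k = ((R−Rᵀ)₃₂, (R−Rᵀ)₁₃, (R−Rᵀ)₂₁) / (2 sinθ) = (+0.379949, +0.145303, +0.913524)
rvec = θ·k = (+0.184314, +0.070487, +0.443152)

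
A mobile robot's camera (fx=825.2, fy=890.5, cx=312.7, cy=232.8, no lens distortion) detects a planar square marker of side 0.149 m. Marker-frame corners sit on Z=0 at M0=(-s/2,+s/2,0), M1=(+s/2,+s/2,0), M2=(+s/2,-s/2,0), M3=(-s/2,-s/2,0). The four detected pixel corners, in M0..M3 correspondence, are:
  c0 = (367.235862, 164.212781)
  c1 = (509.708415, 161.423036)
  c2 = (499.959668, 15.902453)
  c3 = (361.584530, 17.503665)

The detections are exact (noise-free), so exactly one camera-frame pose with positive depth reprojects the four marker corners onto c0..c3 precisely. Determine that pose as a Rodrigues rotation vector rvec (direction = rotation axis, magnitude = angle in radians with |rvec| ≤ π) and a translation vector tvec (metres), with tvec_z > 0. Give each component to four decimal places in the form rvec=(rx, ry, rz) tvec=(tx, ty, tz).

Intrinsics K: fx=825.2, fy=890.5, cx=312.7, cy=232.8
Marker side s = 0.149 m; corners in marker frame (Z=0):
  M0 = (-0.0745, +0.0745, 0)
  M1 = (+0.0745, +0.0745, 0)
  M2 = (+0.0745, -0.0745, 0)
  M3 = (-0.0745, -0.0745, 0)
Detected image corners:
  c0 = (367.235862, 164.212781) px
  c1 = (509.708415, 161.423036) px
  c2 = (499.959668, 15.902453) px
  c3 = (361.584530, 17.503665) px
Planar DLT: solve 8×8 A·h = b for H (H[2,2]=1):
  H  [+964.66804 -34.61169 +434.83508]
  H  [-10.04344 +962.78929 +88.67499]
  H  [+0.05161 -0.19866 +1.00000]
B = K⁻¹H; ‖b₁‖=1.150880, ‖b₂‖=1.150880; λ = 2/(‖b₁‖+‖b₂‖) = 0.868901, sign → tz>0 ⇒ λ=+0.868901
r₁ = λ·B[:,0] = (+0.99876,-0.02152,+0.04484); r₂ = λ·B[:,1] = (+0.02897,+0.98456,-0.17262)
r₃ = r₁×r₂ = (-0.04043,+0.17370,+0.98397); SVD([r₁ r₂ r₃]) → R = UVᵀ:
  R  [+0.99876 +0.02897 -0.04043]
  R  [-0.02152 +0.98456 +0.17370]
  R  [+0.04484 -0.17262 +0.98397]
t = (+0.12860, -0.14063, +0.86890) m
tr R = 2.967293; θ = arccos((tr R − 1)/2) = 0.181098 rad = 10.376°
axis k = ((R−Rᵀ)₃₂, (R−Rᵀ)₁₃, (R−Rᵀ)₂₁) / (2 sinθ) = (-0.961412, -0.236732, -0.140162)
rvec = θ·k = (-0.174110, -0.042872, -0.025383)

rvec=(-0.1741, -0.0429, -0.0254) tvec=(0.1286, -0.1406, 0.8689)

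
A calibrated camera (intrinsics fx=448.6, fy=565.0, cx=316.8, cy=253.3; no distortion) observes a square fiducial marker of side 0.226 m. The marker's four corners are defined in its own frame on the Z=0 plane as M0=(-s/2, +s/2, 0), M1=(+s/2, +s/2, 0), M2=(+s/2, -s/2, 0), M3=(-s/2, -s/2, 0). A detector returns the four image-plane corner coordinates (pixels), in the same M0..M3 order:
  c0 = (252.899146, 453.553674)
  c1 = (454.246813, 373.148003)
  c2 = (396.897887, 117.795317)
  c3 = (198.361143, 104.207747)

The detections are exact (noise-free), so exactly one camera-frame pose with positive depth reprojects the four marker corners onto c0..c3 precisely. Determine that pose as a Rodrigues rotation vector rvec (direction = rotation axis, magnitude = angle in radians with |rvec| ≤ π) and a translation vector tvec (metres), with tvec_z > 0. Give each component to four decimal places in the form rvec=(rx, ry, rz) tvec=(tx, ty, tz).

Intrinsics K: fx=448.6, fy=565.0, cx=316.8, cy=253.3
Marker side s = 0.226 m; corners in marker frame (Z=0):
  M0 = (-0.1130, +0.1130, 0)
  M1 = (+0.1130, +0.1130, 0)
  M2 = (+0.1130, -0.1130, 0)
  M3 = (-0.1130, -0.1130, 0)
Detected image corners:
  c0 = (252.899146, 453.553674) px
  c1 = (454.246813, 373.148003) px
  c2 = (396.897887, 117.795317) px
  c3 = (198.361143, 104.207747) px
Planar DLT: solve 8×8 A·h = b for H (H[2,2]=1):
  H  [+1316.67598 +107.26454 +339.22846]
  H  [+210.43820 +1192.93166 +252.26172]
  H  [+1.32764 -0.43368 +1.00000]
B = K⁻¹H; ‖b₁‖=2.408788, ‖b₂‖=2.408788; λ = 2/(‖b₁‖+‖b₂‖) = 0.415146, sign → tz>0 ⇒ λ=+0.415146
r₁ = λ·B[:,0] = (+0.82926,-0.09247,+0.55116); r₂ = λ·B[:,1] = (+0.22641,+0.95725,-0.18004)
r₃ = r₁×r₂ = (-0.51095,+0.27409,+0.81474); SVD([r₁ r₂ r₃]) → R = UVᵀ:
  R  [+0.82926 +0.22641 -0.51095]
  R  [-0.09247 +0.95725 +0.27409]
  R  [+0.55116 -0.18004 +0.81474]
t = (+0.02076, -0.00076, +0.41515) m
tr R = 2.601247; θ = arccos((tr R − 1)/2) = 0.642462 rad = 36.810°
axis k = ((R−Rᵀ)₃₂, (R−Rᵀ)₁₃, (R−Rᵀ)₂₁) / (2 sinθ) = (-0.378965, -0.886326, -0.266104)
rvec = θ·k = (-0.243470, -0.569431, -0.170962)

rvec=(-0.2435, -0.5694, -0.1710) tvec=(0.0208, -0.0008, 0.4151)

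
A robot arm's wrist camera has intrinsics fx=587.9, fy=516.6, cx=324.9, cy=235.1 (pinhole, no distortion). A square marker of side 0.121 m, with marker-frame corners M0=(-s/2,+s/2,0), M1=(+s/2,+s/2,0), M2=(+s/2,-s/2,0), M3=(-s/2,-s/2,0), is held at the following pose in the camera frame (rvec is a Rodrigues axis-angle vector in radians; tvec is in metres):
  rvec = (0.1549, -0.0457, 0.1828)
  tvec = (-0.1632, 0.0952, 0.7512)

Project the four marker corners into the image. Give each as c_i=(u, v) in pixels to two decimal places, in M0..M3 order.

c0=(143.24, 332.89) c1=(236.44, 346.50) c2=(251.90, 267.77) c3=(156.57, 253.07)

Intrinsics K: fx=587.9, fy=516.6, cx=324.9, cy=235.1
Marker side s = 0.121 m; corners in marker frame (Z=0):
  M0 = (-0.0605, +0.0605, 0)
  M1 = (+0.0605, +0.0605, 0)
  M2 = (+0.0605, -0.0605, 0)
  M3 = (-0.0605, -0.0605, 0)
rvec = (0.1549, -0.0457, 0.1828), |rvec| = θ = 0.24392 rad = 13.976°
Rodrigues: sinθ=0.24151, 1−cosθ=0.02960; R = I + sinθ·[k]× + (1−cosθ)·[k]×²:
    [+0.98234 -0.18451 -0.03116]
    [+0.17747 +0.97144 -0.15752]
    [+0.05934 +0.14921 +0.98702]
t = (-0.1632, 0.0952, 0.7512) m
M0: Pc = R·M0+t = (-0.23379, +0.14323, +0.75664); u = 587.9·(-0.23379)/0.75664 + 324.9 = 143.2440, v = 516.6·(+0.14323)/0.75664 + 235.1 = 332.8948
M1: Pc = R·M1+t = (-0.11493, +0.16471, +0.76382); u = 587.9·(-0.11493)/0.76382 + 324.9 = 236.4385, v = 516.6·(+0.16471)/0.76382 + 235.1 = 346.4992
M2: Pc = R·M2+t = (-0.09261, +0.04717, +0.74576); u = 587.9·(-0.09261)/0.74576 + 324.9 = 251.8971, v = 516.6·(+0.04717)/0.74576 + 235.1 = 267.7719
M3: Pc = R·M3+t = (-0.21147, +0.02569, +0.73858); u = 587.9·(-0.21147)/0.73858 + 324.9 = 156.5748, v = 516.6·(+0.02569)/0.73858 + 235.1 = 253.0696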